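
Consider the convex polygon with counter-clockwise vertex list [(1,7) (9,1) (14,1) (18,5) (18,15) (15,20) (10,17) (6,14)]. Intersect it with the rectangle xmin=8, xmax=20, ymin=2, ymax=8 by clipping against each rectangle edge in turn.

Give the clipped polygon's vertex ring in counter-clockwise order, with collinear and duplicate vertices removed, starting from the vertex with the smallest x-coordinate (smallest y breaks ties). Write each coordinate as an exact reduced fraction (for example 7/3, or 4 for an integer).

Clipped polygon: [(8,2) (15,2) (18,5) (18,8) (8,8)]

1. After x ≥ 8: [(8,7/4) (9,1) (14,1) (18,5) (18,15) (15,20) (10,17) (8,31/2)]
2. After x ≤ 20: [(8,7/4) (9,1) (14,1) (18,5) (18,15) (15,20) (10,17) (8,31/2)]
3. After y ≥ 2: [(8,2) (15,2) (18,5) (18,15) (15,20) (10,17) (8,31/2)]
4. After y ≤ 8: [(8,8) (8,2) (15,2) (18,5) (18,8)]
5. Canonical ring: [(8,2) (15,2) (18,5) (18,8) (8,8)]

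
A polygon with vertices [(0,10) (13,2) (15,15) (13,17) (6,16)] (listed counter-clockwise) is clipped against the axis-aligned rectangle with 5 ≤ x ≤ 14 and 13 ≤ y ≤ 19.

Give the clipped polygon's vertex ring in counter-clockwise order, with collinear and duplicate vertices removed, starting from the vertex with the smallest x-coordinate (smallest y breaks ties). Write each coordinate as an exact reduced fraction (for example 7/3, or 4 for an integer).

1. After x ≥ 5: [(5,15) (5,90/13) (13,2) (15,15) (13,17) (6,16)]
2. After x ≤ 14: [(5,15) (5,90/13) (13,2) (14,17/2) (14,16) (13,17) (6,16)]
3. After y ≥ 13: [(5,15) (5,13) (14,13) (14,16) (13,17) (6,16)]
4. After y ≤ 19: [(5,15) (5,13) (14,13) (14,16) (13,17) (6,16)]
5. Canonical ring: [(5,13) (14,13) (14,16) (13,17) (6,16) (5,15)]

Clipped polygon: [(5,13) (14,13) (14,16) (13,17) (6,16) (5,15)]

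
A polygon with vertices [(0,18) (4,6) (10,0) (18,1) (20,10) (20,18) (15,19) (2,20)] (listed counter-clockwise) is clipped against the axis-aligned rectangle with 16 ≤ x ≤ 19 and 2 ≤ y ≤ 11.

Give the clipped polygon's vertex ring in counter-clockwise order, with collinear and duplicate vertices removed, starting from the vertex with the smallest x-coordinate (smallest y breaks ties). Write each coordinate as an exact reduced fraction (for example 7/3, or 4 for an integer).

1. After x ≥ 16: [(16,3/4) (18,1) (20,10) (20,18) (16,94/5)]
2. After x ≤ 19: [(16,3/4) (18,1) (19,11/2) (19,91/5) (16,94/5)]
3. After y ≥ 2: [(16,2) (164/9,2) (19,11/2) (19,91/5) (16,94/5)]
4. After y ≤ 11: [(16,11) (16,2) (164/9,2) (19,11/2) (19,11)]
5. Canonical ring: [(16,2) (164/9,2) (19,11/2) (19,11) (16,11)]

Clipped polygon: [(16,2) (164/9,2) (19,11/2) (19,11) (16,11)]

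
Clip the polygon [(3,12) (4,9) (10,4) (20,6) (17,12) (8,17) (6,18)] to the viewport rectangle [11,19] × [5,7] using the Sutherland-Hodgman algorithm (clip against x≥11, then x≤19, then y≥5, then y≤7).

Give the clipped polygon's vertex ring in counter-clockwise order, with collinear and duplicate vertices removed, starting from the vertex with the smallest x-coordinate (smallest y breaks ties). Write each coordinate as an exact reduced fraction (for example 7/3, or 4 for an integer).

1. After x ≥ 11: [(11,21/5) (20,6) (17,12) (11,46/3)]
2. After x ≤ 19: [(11,21/5) (19,29/5) (19,8) (17,12) (11,46/3)]
3. After y ≥ 5: [(11,5) (15,5) (19,29/5) (19,8) (17,12) (11,46/3)]
4. After y ≤ 7: [(11,7) (11,5) (15,5) (19,29/5) (19,7)]
5. Canonical ring: [(11,5) (15,5) (19,29/5) (19,7) (11,7)]

Clipped polygon: [(11,5) (15,5) (19,29/5) (19,7) (11,7)]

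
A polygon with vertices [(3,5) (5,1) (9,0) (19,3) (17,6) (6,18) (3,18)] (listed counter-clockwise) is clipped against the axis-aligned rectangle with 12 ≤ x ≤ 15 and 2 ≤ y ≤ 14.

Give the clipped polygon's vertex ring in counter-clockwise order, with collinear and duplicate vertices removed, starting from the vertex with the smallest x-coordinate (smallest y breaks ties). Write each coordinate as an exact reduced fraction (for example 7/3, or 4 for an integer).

Clipped polygon: [(12,2) (15,2) (15,90/11) (12,126/11)]

1. After x ≥ 12: [(12,9/10) (19,3) (17,6) (12,126/11)]
2. After x ≤ 15: [(12,9/10) (15,9/5) (15,90/11) (12,126/11)]
3. After y ≥ 2: [(12,2) (15,2) (15,90/11) (12,126/11)]
4. After y ≤ 14: [(12,2) (15,2) (15,90/11) (12,126/11)]
5. Canonical ring: [(12,2) (15,2) (15,90/11) (12,126/11)]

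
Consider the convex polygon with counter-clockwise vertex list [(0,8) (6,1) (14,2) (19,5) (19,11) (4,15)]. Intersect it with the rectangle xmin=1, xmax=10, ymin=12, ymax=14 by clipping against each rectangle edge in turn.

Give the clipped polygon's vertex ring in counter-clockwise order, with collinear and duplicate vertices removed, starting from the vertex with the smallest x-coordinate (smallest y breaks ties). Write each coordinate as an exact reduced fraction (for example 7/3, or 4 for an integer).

Clipped polygon: [(16/7,12) (10,12) (10,67/5) (31/4,14) (24/7,14)]

1. After x ≥ 1: [(1,39/4) (1,41/6) (6,1) (14,2) (19,5) (19,11) (4,15)]
2. After x ≤ 10: [(1,39/4) (1,41/6) (6,1) (10,3/2) (10,67/5) (4,15)]
3. After y ≥ 12: [(16/7,12) (10,12) (10,67/5) (4,15)]
4. After y ≤ 14: [(24/7,14) (16/7,12) (10,12) (10,67/5) (31/4,14)]
5. Canonical ring: [(16/7,12) (10,12) (10,67/5) (31/4,14) (24/7,14)]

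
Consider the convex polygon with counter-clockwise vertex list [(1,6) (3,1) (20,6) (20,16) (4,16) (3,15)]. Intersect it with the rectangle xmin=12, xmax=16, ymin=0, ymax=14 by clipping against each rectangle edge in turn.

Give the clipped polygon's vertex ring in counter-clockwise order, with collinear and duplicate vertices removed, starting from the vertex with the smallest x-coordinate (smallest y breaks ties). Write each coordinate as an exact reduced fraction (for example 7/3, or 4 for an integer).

Clipped polygon: [(12,62/17) (16,82/17) (16,14) (12,14)]

1. After x ≥ 12: [(12,62/17) (20,6) (20,16) (12,16)]
2. After x ≤ 16: [(12,62/17) (16,82/17) (16,16) (12,16)]
3. After y ≥ 0: [(12,62/17) (16,82/17) (16,16) (12,16)]
4. After y ≤ 14: [(12,14) (12,62/17) (16,82/17) (16,14)]
5. Canonical ring: [(12,62/17) (16,82/17) (16,14) (12,14)]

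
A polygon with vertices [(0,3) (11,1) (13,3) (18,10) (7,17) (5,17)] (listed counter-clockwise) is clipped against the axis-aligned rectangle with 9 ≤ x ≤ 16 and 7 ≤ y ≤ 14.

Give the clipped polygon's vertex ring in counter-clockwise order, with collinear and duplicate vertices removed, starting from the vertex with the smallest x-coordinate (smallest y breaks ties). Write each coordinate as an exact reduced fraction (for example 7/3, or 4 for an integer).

Clipped polygon: [(9,7) (111/7,7) (16,36/5) (16,124/11) (82/7,14) (9,14)]

1. After x ≥ 9: [(9,15/11) (11,1) (13,3) (18,10) (9,173/11)]
2. After x ≤ 16: [(9,15/11) (11,1) (13,3) (16,36/5) (16,124/11) (9,173/11)]
3. After y ≥ 7: [(9,7) (111/7,7) (16,36/5) (16,124/11) (9,173/11)]
4. After y ≤ 14: [(9,14) (9,7) (111/7,7) (16,36/5) (16,124/11) (82/7,14)]
5. Canonical ring: [(9,7) (111/7,7) (16,36/5) (16,124/11) (82/7,14) (9,14)]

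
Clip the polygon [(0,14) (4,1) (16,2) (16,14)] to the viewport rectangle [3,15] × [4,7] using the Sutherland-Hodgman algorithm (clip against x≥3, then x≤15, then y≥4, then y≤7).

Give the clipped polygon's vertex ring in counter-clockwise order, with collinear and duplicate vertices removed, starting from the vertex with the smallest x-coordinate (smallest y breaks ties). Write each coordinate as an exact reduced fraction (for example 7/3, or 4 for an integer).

Clipped polygon: [(3,17/4) (40/13,4) (15,4) (15,7) (3,7)]

1. After x ≥ 3: [(3,14) (3,17/4) (4,1) (16,2) (16,14)]
2. After x ≤ 15: [(15,14) (3,14) (3,17/4) (4,1) (15,23/12)]
3. After y ≥ 4: [(15,4) (15,14) (3,14) (3,17/4) (40/13,4)]
4. After y ≤ 7: [(15,4) (15,7) (3,7) (3,17/4) (40/13,4)]
5. Canonical ring: [(3,17/4) (40/13,4) (15,4) (15,7) (3,7)]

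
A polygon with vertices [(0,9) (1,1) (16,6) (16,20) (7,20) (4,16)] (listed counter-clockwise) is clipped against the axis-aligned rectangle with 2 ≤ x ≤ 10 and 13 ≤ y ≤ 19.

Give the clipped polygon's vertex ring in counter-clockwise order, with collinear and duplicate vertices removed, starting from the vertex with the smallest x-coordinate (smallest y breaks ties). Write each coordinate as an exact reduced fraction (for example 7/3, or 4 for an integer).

Clipped polygon: [(16/7,13) (10,13) (10,19) (25/4,19) (4,16)]

1. After x ≥ 2: [(2,25/2) (2,4/3) (16,6) (16,20) (7,20) (4,16)]
2. After x ≤ 10: [(2,25/2) (2,4/3) (10,4) (10,20) (7,20) (4,16)]
3. After y ≥ 13: [(16/7,13) (10,13) (10,20) (7,20) (4,16)]
4. After y ≤ 19: [(16/7,13) (10,13) (10,19) (25/4,19) (4,16)]
5. Canonical ring: [(16/7,13) (10,13) (10,19) (25/4,19) (4,16)]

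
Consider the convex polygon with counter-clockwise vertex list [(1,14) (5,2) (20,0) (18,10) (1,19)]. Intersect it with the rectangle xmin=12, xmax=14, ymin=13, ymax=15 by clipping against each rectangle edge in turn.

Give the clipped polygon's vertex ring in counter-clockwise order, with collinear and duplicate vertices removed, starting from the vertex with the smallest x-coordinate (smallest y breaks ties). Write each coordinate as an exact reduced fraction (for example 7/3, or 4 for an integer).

Clipped polygon: [(12,13) (37/3,13) (12,224/17)]

1. After x ≥ 12: [(12,16/15) (20,0) (18,10) (12,224/17)]
2. After x ≤ 14: [(12,16/15) (14,4/5) (14,206/17) (12,224/17)]
3. After y ≥ 13: [(12,13) (37/3,13) (12,224/17)]
4. After y ≤ 15: [(12,13) (37/3,13) (12,224/17)]
5. Canonical ring: [(12,13) (37/3,13) (12,224/17)]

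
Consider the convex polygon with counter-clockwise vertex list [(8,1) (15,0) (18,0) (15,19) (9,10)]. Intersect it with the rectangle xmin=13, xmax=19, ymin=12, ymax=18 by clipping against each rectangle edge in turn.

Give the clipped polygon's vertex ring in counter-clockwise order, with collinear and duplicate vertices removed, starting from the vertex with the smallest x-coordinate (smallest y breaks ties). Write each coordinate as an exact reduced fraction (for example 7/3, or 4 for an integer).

1. After x ≥ 13: [(13,2/7) (15,0) (18,0) (15,19) (13,16)]
2. After x ≤ 19: [(13,2/7) (15,0) (18,0) (15,19) (13,16)]
3. After y ≥ 12: [(13,12) (306/19,12) (15,19) (13,16)]
4. After y ≤ 18: [(13,12) (306/19,12) (288/19,18) (43/3,18) (13,16)]
5. Canonical ring: [(13,12) (306/19,12) (288/19,18) (43/3,18) (13,16)]

Clipped polygon: [(13,12) (306/19,12) (288/19,18) (43/3,18) (13,16)]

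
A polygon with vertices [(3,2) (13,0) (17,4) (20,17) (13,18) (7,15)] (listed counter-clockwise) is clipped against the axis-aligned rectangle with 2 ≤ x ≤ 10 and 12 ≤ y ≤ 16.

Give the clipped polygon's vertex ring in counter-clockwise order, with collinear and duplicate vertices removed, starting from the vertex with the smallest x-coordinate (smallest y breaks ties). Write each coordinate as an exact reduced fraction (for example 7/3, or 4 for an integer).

Clipped polygon: [(79/13,12) (10,12) (10,16) (9,16) (7,15)]

1. After x ≥ 2: [(3,2) (13,0) (17,4) (20,17) (13,18) (7,15)]
2. After x ≤ 10: [(3,2) (10,3/5) (10,33/2) (7,15)]
3. After y ≥ 12: [(79/13,12) (10,12) (10,33/2) (7,15)]
4. After y ≤ 16: [(79/13,12) (10,12) (10,16) (9,16) (7,15)]
5. Canonical ring: [(79/13,12) (10,12) (10,16) (9,16) (7,15)]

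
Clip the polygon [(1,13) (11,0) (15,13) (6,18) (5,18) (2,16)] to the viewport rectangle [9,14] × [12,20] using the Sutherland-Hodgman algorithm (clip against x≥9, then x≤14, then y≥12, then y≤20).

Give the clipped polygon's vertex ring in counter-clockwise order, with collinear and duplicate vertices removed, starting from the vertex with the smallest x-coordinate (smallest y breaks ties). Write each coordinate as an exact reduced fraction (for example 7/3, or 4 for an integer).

1. After x ≥ 9: [(9,13/5) (11,0) (15,13) (9,49/3)]
2. After x ≤ 14: [(9,13/5) (11,0) (14,39/4) (14,122/9) (9,49/3)]
3. After y ≥ 12: [(9,12) (14,12) (14,122/9) (9,49/3)]
4. After y ≤ 20: [(9,12) (14,12) (14,122/9) (9,49/3)]
5. Canonical ring: [(9,12) (14,12) (14,122/9) (9,49/3)]

Clipped polygon: [(9,12) (14,12) (14,122/9) (9,49/3)]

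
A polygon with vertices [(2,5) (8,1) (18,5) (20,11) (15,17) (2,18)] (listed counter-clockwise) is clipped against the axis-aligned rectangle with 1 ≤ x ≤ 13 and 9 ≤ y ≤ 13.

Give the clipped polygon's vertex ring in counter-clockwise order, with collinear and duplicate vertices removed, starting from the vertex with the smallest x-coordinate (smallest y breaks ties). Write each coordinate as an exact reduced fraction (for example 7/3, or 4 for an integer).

1. After x ≥ 1: [(2,5) (8,1) (18,5) (20,11) (15,17) (2,18)]
2. After x ≤ 13: [(2,5) (8,1) (13,3) (13,223/13) (2,18)]
3. After y ≥ 9: [(2,9) (13,9) (13,223/13) (2,18)]
4. After y ≤ 13: [(2,13) (2,9) (13,9) (13,13)]
5. Canonical ring: [(2,9) (13,9) (13,13) (2,13)]

Clipped polygon: [(2,9) (13,9) (13,13) (2,13)]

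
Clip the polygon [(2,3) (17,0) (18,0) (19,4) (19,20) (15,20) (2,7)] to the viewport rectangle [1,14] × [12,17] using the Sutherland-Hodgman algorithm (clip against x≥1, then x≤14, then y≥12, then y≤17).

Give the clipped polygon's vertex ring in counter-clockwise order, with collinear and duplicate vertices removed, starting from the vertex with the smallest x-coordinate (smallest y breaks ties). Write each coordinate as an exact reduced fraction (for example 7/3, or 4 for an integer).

Clipped polygon: [(7,12) (14,12) (14,17) (12,17)]

1. After x ≥ 1: [(2,3) (17,0) (18,0) (19,4) (19,20) (15,20) (2,7)]
2. After x ≤ 14: [(2,3) (14,3/5) (14,19) (2,7)]
3. After y ≥ 12: [(14,12) (14,19) (7,12)]
4. After y ≤ 17: [(14,12) (14,17) (12,17) (7,12)]
5. Canonical ring: [(7,12) (14,12) (14,17) (12,17)]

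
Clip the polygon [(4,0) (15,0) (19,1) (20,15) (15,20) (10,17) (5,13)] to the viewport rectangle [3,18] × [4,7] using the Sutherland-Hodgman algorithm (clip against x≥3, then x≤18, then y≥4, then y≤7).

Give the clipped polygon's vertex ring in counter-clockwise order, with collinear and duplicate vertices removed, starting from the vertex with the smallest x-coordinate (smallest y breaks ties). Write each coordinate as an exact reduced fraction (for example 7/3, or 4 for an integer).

1. After x ≥ 3: [(4,0) (15,0) (19,1) (20,15) (15,20) (10,17) (5,13)]
2. After x ≤ 18: [(4,0) (15,0) (18,3/4) (18,17) (15,20) (10,17) (5,13)]
3. After y ≥ 4: [(56/13,4) (18,4) (18,17) (15,20) (10,17) (5,13)]
4. After y ≤ 7: [(59/13,7) (56/13,4) (18,4) (18,7)]
5. Canonical ring: [(56/13,4) (18,4) (18,7) (59/13,7)]

Clipped polygon: [(56/13,4) (18,4) (18,7) (59/13,7)]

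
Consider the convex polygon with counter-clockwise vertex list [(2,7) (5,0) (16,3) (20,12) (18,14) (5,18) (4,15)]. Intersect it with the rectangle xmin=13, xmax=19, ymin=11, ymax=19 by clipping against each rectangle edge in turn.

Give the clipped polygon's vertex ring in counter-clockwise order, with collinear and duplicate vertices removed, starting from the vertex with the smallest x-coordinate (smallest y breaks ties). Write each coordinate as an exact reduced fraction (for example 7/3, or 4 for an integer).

1. After x ≥ 13: [(13,24/11) (16,3) (20,12) (18,14) (13,202/13)]
2. After x ≤ 19: [(13,24/11) (16,3) (19,39/4) (19,13) (18,14) (13,202/13)]
3. After y ≥ 11: [(13,11) (19,11) (19,13) (18,14) (13,202/13)]
4. After y ≤ 19: [(13,11) (19,11) (19,13) (18,14) (13,202/13)]
5. Canonical ring: [(13,11) (19,11) (19,13) (18,14) (13,202/13)]

Clipped polygon: [(13,11) (19,11) (19,13) (18,14) (13,202/13)]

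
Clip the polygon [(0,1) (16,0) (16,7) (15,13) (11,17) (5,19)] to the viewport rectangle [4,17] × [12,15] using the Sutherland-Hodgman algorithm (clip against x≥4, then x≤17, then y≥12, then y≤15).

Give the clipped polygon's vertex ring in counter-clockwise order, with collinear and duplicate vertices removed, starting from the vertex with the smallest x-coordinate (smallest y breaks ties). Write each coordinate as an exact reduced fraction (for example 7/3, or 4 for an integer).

1. After x ≥ 4: [(4,77/5) (4,3/4) (16,0) (16,7) (15,13) (11,17) (5,19)]
2. After x ≤ 17: [(4,77/5) (4,3/4) (16,0) (16,7) (15,13) (11,17) (5,19)]
3. After y ≥ 12: [(4,77/5) (4,12) (91/6,12) (15,13) (11,17) (5,19)]
4. After y ≤ 15: [(4,15) (4,12) (91/6,12) (15,13) (13,15)]
5. Canonical ring: [(4,12) (91/6,12) (15,13) (13,15) (4,15)]

Clipped polygon: [(4,12) (91/6,12) (15,13) (13,15) (4,15)]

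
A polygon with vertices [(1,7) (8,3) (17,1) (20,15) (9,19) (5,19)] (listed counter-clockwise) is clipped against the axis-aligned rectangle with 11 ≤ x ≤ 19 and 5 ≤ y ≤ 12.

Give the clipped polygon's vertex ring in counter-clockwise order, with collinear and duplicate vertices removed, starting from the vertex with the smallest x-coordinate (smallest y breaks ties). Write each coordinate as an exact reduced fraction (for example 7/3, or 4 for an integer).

1. After x ≥ 11: [(11,7/3) (17,1) (20,15) (11,201/11)]
2. After x ≤ 19: [(11,7/3) (17,1) (19,31/3) (19,169/11) (11,201/11)]
3. After y ≥ 5: [(11,5) (125/7,5) (19,31/3) (19,169/11) (11,201/11)]
4. After y ≤ 12: [(11,12) (11,5) (125/7,5) (19,31/3) (19,12)]
5. Canonical ring: [(11,5) (125/7,5) (19,31/3) (19,12) (11,12)]

Clipped polygon: [(11,5) (125/7,5) (19,31/3) (19,12) (11,12)]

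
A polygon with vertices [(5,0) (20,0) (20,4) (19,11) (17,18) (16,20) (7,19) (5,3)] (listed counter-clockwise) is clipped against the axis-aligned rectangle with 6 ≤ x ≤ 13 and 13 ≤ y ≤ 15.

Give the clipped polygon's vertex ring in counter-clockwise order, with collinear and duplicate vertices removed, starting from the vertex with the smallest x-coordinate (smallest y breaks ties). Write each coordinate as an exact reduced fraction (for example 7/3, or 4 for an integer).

1. After x ≥ 6: [(6,0) (20,0) (20,4) (19,11) (17,18) (16,20) (7,19) (6,11)]
2. After x ≤ 13: [(6,0) (13,0) (13,59/3) (7,19) (6,11)]
3. After y ≥ 13: [(13,13) (13,59/3) (7,19) (25/4,13)]
4. After y ≤ 15: [(13,13) (13,15) (13/2,15) (25/4,13)]
5. Canonical ring: [(25/4,13) (13,13) (13,15) (13/2,15)]

Clipped polygon: [(25/4,13) (13,13) (13,15) (13/2,15)]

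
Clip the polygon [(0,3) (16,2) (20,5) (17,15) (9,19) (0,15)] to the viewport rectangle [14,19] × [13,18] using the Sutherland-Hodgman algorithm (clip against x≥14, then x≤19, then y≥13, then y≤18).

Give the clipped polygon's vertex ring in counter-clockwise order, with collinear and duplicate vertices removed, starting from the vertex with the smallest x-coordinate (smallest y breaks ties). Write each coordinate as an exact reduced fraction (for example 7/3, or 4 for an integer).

Clipped polygon: [(14,13) (88/5,13) (17,15) (14,33/2)]

1. After x ≥ 14: [(14,17/8) (16,2) (20,5) (17,15) (14,33/2)]
2. After x ≤ 19: [(14,17/8) (16,2) (19,17/4) (19,25/3) (17,15) (14,33/2)]
3. After y ≥ 13: [(14,13) (88/5,13) (17,15) (14,33/2)]
4. After y ≤ 18: [(14,13) (88/5,13) (17,15) (14,33/2)]
5. Canonical ring: [(14,13) (88/5,13) (17,15) (14,33/2)]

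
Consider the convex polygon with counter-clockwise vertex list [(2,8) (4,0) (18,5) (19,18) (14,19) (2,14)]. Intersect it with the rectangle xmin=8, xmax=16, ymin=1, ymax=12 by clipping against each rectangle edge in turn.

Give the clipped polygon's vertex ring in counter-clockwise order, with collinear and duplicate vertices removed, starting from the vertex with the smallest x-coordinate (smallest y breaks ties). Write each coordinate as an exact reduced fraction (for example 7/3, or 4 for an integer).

Clipped polygon: [(8,10/7) (16,30/7) (16,12) (8,12)]

1. After x ≥ 8: [(8,10/7) (18,5) (19,18) (14,19) (8,33/2)]
2. After x ≤ 16: [(8,10/7) (16,30/7) (16,93/5) (14,19) (8,33/2)]
3. After y ≥ 1: [(8,10/7) (16,30/7) (16,93/5) (14,19) (8,33/2)]
4. After y ≤ 12: [(8,12) (8,10/7) (16,30/7) (16,12)]
5. Canonical ring: [(8,10/7) (16,30/7) (16,12) (8,12)]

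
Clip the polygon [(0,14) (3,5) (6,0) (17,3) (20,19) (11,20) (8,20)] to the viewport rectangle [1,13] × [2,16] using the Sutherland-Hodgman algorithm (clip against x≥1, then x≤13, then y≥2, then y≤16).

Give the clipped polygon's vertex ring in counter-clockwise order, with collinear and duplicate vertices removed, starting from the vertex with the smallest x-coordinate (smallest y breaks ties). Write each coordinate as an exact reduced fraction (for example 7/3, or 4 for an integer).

Clipped polygon: [(1,11) (3,5) (24/5,2) (13,2) (13,16) (8/3,16) (1,59/4)]

1. After x ≥ 1: [(1,59/4) (1,11) (3,5) (6,0) (17,3) (20,19) (11,20) (8,20)]
2. After x ≤ 13: [(1,59/4) (1,11) (3,5) (6,0) (13,21/11) (13,178/9) (11,20) (8,20)]
3. After y ≥ 2: [(1,59/4) (1,11) (3,5) (24/5,2) (13,2) (13,178/9) (11,20) (8,20)]
4. After y ≤ 16: [(8/3,16) (1,59/4) (1,11) (3,5) (24/5,2) (13,2) (13,16)]
5. Canonical ring: [(1,11) (3,5) (24/5,2) (13,2) (13,16) (8/3,16) (1,59/4)]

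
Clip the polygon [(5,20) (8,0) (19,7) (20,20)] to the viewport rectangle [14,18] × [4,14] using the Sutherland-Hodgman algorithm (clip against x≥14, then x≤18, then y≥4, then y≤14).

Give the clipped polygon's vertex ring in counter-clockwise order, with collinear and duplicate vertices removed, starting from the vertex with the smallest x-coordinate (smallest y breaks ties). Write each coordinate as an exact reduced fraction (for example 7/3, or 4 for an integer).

1. After x ≥ 14: [(14,20) (14,42/11) (19,7) (20,20)]
2. After x ≤ 18: [(18,20) (14,20) (14,42/11) (18,70/11)]
3. After y ≥ 4: [(18,20) (14,20) (14,4) (100/7,4) (18,70/11)]
4. After y ≤ 14: [(18,14) (14,14) (14,4) (100/7,4) (18,70/11)]
5. Canonical ring: [(14,4) (100/7,4) (18,70/11) (18,14) (14,14)]

Clipped polygon: [(14,4) (100/7,4) (18,70/11) (18,14) (14,14)]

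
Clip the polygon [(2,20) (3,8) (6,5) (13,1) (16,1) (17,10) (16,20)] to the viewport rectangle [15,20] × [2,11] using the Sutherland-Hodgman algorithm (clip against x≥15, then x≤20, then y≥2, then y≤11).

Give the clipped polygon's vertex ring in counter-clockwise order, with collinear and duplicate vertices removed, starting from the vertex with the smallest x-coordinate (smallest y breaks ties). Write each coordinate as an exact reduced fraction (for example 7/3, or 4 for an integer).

1. After x ≥ 15: [(15,20) (15,1) (16,1) (17,10) (16,20)]
2. After x ≤ 20: [(15,20) (15,1) (16,1) (17,10) (16,20)]
3. After y ≥ 2: [(15,20) (15,2) (145/9,2) (17,10) (16,20)]
4. After y ≤ 11: [(15,11) (15,2) (145/9,2) (17,10) (169/10,11)]
5. Canonical ring: [(15,2) (145/9,2) (17,10) (169/10,11) (15,11)]

Clipped polygon: [(15,2) (145/9,2) (17,10) (169/10,11) (15,11)]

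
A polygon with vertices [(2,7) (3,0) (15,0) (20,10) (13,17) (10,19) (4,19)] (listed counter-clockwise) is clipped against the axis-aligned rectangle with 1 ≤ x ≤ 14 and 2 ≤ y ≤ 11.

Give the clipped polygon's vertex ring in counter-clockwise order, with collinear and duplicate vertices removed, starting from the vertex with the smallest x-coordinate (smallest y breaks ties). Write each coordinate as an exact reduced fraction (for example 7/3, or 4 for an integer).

1. After x ≥ 1: [(2,7) (3,0) (15,0) (20,10) (13,17) (10,19) (4,19)]
2. After x ≤ 14: [(2,7) (3,0) (14,0) (14,16) (13,17) (10,19) (4,19)]
3. After y ≥ 2: [(2,7) (19/7,2) (14,2) (14,16) (13,17) (10,19) (4,19)]
4. After y ≤ 11: [(8/3,11) (2,7) (19/7,2) (14,2) (14,11)]
5. Canonical ring: [(2,7) (19/7,2) (14,2) (14,11) (8/3,11)]

Clipped polygon: [(2,7) (19/7,2) (14,2) (14,11) (8/3,11)]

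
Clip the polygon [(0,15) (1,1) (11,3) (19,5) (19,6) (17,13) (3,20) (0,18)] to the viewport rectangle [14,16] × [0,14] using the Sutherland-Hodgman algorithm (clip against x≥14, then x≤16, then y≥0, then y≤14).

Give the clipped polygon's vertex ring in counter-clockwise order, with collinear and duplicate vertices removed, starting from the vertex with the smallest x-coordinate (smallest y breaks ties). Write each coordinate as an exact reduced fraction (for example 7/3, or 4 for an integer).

Clipped polygon: [(14,15/4) (16,17/4) (16,27/2) (15,14) (14,14)]

1. After x ≥ 14: [(14,15/4) (19,5) (19,6) (17,13) (14,29/2)]
2. After x ≤ 16: [(14,15/4) (16,17/4) (16,27/2) (14,29/2)]
3. After y ≥ 0: [(14,15/4) (16,17/4) (16,27/2) (14,29/2)]
4. After y ≤ 14: [(14,14) (14,15/4) (16,17/4) (16,27/2) (15,14)]
5. Canonical ring: [(14,15/4) (16,17/4) (16,27/2) (15,14) (14,14)]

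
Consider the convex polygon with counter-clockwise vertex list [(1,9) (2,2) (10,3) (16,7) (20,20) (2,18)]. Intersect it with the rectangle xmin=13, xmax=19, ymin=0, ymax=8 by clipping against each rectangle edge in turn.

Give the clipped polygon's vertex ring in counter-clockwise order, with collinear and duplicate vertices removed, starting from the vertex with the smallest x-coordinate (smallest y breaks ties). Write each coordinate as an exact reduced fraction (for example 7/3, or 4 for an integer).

1. After x ≥ 13: [(13,5) (16,7) (20,20) (13,173/9)]
2. After x ≤ 19: [(13,5) (16,7) (19,67/4) (19,179/9) (13,173/9)]
3. After y ≥ 0: [(13,5) (16,7) (19,67/4) (19,179/9) (13,173/9)]
4. After y ≤ 8: [(13,8) (13,5) (16,7) (212/13,8)]
5. Canonical ring: [(13,5) (16,7) (212/13,8) (13,8)]

Clipped polygon: [(13,5) (16,7) (212/13,8) (13,8)]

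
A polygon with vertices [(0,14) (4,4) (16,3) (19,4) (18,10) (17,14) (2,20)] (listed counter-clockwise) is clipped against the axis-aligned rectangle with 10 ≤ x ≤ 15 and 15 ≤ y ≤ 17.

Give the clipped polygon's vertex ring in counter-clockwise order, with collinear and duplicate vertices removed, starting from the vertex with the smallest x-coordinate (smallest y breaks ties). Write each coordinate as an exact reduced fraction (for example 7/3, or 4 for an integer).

1. After x ≥ 10: [(10,7/2) (16,3) (19,4) (18,10) (17,14) (10,84/5)]
2. After x ≤ 15: [(10,7/2) (15,37/12) (15,74/5) (10,84/5)]
3. After y ≥ 15: [(10,15) (29/2,15) (10,84/5)]
4. After y ≤ 17: [(10,15) (29/2,15) (10,84/5)]
5. Canonical ring: [(10,15) (29/2,15) (10,84/5)]

Clipped polygon: [(10,15) (29/2,15) (10,84/5)]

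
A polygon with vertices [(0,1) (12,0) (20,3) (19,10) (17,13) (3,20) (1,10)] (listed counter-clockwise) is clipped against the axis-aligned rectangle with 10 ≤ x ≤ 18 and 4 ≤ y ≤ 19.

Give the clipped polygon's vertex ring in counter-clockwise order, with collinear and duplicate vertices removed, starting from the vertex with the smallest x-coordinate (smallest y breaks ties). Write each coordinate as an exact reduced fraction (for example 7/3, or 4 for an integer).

1. After x ≥ 10: [(10,1/6) (12,0) (20,3) (19,10) (17,13) (10,33/2)]
2. After x ≤ 18: [(10,1/6) (12,0) (18,9/4) (18,23/2) (17,13) (10,33/2)]
3. After y ≥ 4: [(10,4) (18,4) (18,23/2) (17,13) (10,33/2)]
4. After y ≤ 19: [(10,4) (18,4) (18,23/2) (17,13) (10,33/2)]
5. Canonical ring: [(10,4) (18,4) (18,23/2) (17,13) (10,33/2)]

Clipped polygon: [(10,4) (18,4) (18,23/2) (17,13) (10,33/2)]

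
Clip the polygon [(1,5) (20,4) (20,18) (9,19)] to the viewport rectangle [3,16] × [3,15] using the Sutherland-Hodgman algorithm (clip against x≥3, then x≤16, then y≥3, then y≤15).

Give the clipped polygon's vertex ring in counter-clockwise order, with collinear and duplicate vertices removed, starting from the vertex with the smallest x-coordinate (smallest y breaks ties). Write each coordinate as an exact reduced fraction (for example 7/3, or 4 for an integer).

1. After x ≥ 3: [(3,17/2) (3,93/19) (20,4) (20,18) (9,19)]
2. After x ≤ 16: [(3,17/2) (3,93/19) (16,80/19) (16,202/11) (9,19)]
3. After y ≥ 3: [(3,17/2) (3,93/19) (16,80/19) (16,202/11) (9,19)]
4. After y ≤ 15: [(47/7,15) (3,17/2) (3,93/19) (16,80/19) (16,15)]
5. Canonical ring: [(3,93/19) (16,80/19) (16,15) (47/7,15) (3,17/2)]

Clipped polygon: [(3,93/19) (16,80/19) (16,15) (47/7,15) (3,17/2)]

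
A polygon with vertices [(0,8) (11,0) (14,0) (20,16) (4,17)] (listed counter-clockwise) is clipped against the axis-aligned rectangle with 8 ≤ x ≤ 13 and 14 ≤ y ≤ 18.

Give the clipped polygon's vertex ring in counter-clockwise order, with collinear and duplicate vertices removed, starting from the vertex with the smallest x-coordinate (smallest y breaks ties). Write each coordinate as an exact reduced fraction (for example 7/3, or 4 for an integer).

Clipped polygon: [(8,14) (13,14) (13,263/16) (8,67/4)]

1. After x ≥ 8: [(8,24/11) (11,0) (14,0) (20,16) (8,67/4)]
2. After x ≤ 13: [(8,24/11) (11,0) (13,0) (13,263/16) (8,67/4)]
3. After y ≥ 14: [(8,14) (13,14) (13,263/16) (8,67/4)]
4. After y ≤ 18: [(8,14) (13,14) (13,263/16) (8,67/4)]
5. Canonical ring: [(8,14) (13,14) (13,263/16) (8,67/4)]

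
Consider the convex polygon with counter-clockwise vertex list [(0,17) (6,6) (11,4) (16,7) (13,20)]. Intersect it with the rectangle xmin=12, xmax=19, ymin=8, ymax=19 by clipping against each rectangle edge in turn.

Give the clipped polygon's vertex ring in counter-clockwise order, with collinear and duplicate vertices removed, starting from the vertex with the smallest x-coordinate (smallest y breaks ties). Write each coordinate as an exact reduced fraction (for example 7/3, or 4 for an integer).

1. After x ≥ 12: [(12,257/13) (12,23/5) (16,7) (13,20)]
2. After x ≤ 19: [(12,257/13) (12,23/5) (16,7) (13,20)]
3. After y ≥ 8: [(12,257/13) (12,8) (205/13,8) (13,20)]
4. After y ≤ 19: [(12,19) (12,8) (205/13,8) (172/13,19)]
5. Canonical ring: [(12,8) (205/13,8) (172/13,19) (12,19)]

Clipped polygon: [(12,8) (205/13,8) (172/13,19) (12,19)]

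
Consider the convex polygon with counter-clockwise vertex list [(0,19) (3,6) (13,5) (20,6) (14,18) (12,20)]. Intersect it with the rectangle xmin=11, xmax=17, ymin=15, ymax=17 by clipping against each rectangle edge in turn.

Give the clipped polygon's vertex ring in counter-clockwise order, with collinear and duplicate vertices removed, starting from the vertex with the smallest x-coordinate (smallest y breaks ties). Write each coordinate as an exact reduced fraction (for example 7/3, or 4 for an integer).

Clipped polygon: [(11,15) (31/2,15) (29/2,17) (11,17)]

1. After x ≥ 11: [(11,239/12) (11,26/5) (13,5) (20,6) (14,18) (12,20)]
2. After x ≤ 17: [(11,239/12) (11,26/5) (13,5) (17,39/7) (17,12) (14,18) (12,20)]
3. After y ≥ 15: [(11,239/12) (11,15) (31/2,15) (14,18) (12,20)]
4. After y ≤ 17: [(11,17) (11,15) (31/2,15) (29/2,17)]
5. Canonical ring: [(11,15) (31/2,15) (29/2,17) (11,17)]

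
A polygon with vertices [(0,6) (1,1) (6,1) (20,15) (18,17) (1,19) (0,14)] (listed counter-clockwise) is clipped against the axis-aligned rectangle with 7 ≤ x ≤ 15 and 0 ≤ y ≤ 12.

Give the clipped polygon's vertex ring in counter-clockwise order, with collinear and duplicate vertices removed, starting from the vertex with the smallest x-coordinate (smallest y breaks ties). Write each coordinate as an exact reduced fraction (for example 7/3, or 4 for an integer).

1. After x ≥ 7: [(7,2) (20,15) (18,17) (7,311/17)]
2. After x ≤ 15: [(7,2) (15,10) (15,295/17) (7,311/17)]
3. After y ≥ 0: [(7,2) (15,10) (15,295/17) (7,311/17)]
4. After y ≤ 12: [(7,12) (7,2) (15,10) (15,12)]
5. Canonical ring: [(7,2) (15,10) (15,12) (7,12)]

Clipped polygon: [(7,2) (15,10) (15,12) (7,12)]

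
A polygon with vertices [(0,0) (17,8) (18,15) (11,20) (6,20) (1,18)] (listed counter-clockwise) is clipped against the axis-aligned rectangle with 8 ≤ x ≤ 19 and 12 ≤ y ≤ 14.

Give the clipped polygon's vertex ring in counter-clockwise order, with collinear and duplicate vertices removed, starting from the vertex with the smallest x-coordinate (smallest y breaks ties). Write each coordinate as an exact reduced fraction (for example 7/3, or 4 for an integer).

Clipped polygon: [(8,12) (123/7,12) (125/7,14) (8,14)]

1. After x ≥ 8: [(8,64/17) (17,8) (18,15) (11,20) (8,20)]
2. After x ≤ 19: [(8,64/17) (17,8) (18,15) (11,20) (8,20)]
3. After y ≥ 12: [(8,12) (123/7,12) (18,15) (11,20) (8,20)]
4. After y ≤ 14: [(8,14) (8,12) (123/7,12) (125/7,14)]
5. Canonical ring: [(8,12) (123/7,12) (125/7,14) (8,14)]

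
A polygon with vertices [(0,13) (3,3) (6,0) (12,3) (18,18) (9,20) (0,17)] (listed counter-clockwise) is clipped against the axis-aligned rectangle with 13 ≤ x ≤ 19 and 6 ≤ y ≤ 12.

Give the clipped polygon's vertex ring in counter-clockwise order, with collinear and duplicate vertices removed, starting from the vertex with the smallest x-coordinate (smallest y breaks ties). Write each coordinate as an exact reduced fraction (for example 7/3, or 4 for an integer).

1. After x ≥ 13: [(13,11/2) (18,18) (13,172/9)]
2. After x ≤ 19: [(13,11/2) (18,18) (13,172/9)]
3. After y ≥ 6: [(13,6) (66/5,6) (18,18) (13,172/9)]
4. After y ≤ 12: [(13,12) (13,6) (66/5,6) (78/5,12)]
5. Canonical ring: [(13,6) (66/5,6) (78/5,12) (13,12)]

Clipped polygon: [(13,6) (66/5,6) (78/5,12) (13,12)]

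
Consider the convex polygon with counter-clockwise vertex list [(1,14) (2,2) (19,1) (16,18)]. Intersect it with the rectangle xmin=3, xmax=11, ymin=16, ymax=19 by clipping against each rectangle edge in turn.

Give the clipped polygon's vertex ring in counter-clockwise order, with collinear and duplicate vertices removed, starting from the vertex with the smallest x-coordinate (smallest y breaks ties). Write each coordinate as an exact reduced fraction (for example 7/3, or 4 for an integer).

Clipped polygon: [(17/2,16) (11,16) (11,50/3)]

1. After x ≥ 3: [(3,218/15) (3,33/17) (19,1) (16,18)]
2. After x ≤ 11: [(11,50/3) (3,218/15) (3,33/17) (11,25/17)]
3. After y ≥ 16: [(11,16) (11,50/3) (17/2,16)]
4. After y ≤ 19: [(11,16) (11,50/3) (17/2,16)]
5. Canonical ring: [(17/2,16) (11,16) (11,50/3)]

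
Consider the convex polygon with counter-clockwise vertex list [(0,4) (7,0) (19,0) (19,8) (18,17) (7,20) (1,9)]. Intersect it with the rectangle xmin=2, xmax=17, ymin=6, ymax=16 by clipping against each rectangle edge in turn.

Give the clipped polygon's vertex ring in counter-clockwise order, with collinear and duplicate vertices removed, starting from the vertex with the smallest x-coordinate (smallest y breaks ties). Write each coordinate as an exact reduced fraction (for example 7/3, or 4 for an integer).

Clipped polygon: [(2,6) (17,6) (17,16) (53/11,16) (2,65/6)]

1. After x ≥ 2: [(2,20/7) (7,0) (19,0) (19,8) (18,17) (7,20) (2,65/6)]
2. After x ≤ 17: [(2,20/7) (7,0) (17,0) (17,190/11) (7,20) (2,65/6)]
3. After y ≥ 6: [(2,6) (17,6) (17,190/11) (7,20) (2,65/6)]
4. After y ≤ 16: [(2,6) (17,6) (17,16) (53/11,16) (2,65/6)]
5. Canonical ring: [(2,6) (17,6) (17,16) (53/11,16) (2,65/6)]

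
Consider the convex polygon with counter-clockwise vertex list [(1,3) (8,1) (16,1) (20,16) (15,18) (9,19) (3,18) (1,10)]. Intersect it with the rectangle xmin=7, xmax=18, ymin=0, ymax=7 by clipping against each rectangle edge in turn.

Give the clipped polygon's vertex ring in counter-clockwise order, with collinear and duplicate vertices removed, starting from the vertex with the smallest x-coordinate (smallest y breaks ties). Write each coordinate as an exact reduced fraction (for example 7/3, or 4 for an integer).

Clipped polygon: [(7,9/7) (8,1) (16,1) (88/5,7) (7,7)]

1. After x ≥ 7: [(7,9/7) (8,1) (16,1) (20,16) (15,18) (9,19) (7,56/3)]
2. After x ≤ 18: [(7,9/7) (8,1) (16,1) (18,17/2) (18,84/5) (15,18) (9,19) (7,56/3)]
3. After y ≥ 0: [(7,9/7) (8,1) (16,1) (18,17/2) (18,84/5) (15,18) (9,19) (7,56/3)]
4. After y ≤ 7: [(7,7) (7,9/7) (8,1) (16,1) (88/5,7)]
5. Canonical ring: [(7,9/7) (8,1) (16,1) (88/5,7) (7,7)]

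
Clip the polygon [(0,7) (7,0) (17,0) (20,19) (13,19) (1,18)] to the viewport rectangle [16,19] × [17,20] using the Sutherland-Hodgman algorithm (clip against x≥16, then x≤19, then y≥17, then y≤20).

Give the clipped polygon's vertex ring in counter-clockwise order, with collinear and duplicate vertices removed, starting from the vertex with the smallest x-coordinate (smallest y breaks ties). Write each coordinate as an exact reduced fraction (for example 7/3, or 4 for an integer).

Clipped polygon: [(16,17) (19,17) (19,19) (16,19)]

1. After x ≥ 16: [(16,0) (17,0) (20,19) (16,19)]
2. After x ≤ 19: [(16,0) (17,0) (19,38/3) (19,19) (16,19)]
3. After y ≥ 17: [(16,17) (19,17) (19,19) (16,19)]
4. After y ≤ 20: [(16,17) (19,17) (19,19) (16,19)]
5. Canonical ring: [(16,17) (19,17) (19,19) (16,19)]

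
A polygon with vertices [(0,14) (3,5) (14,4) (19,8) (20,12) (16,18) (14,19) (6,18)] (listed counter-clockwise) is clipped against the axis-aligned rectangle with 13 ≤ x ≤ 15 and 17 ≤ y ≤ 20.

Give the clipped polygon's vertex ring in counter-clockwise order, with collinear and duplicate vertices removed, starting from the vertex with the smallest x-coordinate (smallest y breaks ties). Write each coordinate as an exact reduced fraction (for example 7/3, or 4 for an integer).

1. After x ≥ 13: [(13,45/11) (14,4) (19,8) (20,12) (16,18) (14,19) (13,151/8)]
2. After x ≤ 15: [(13,45/11) (14,4) (15,24/5) (15,37/2) (14,19) (13,151/8)]
3. After y ≥ 17: [(13,17) (15,17) (15,37/2) (14,19) (13,151/8)]
4. After y ≤ 20: [(13,17) (15,17) (15,37/2) (14,19) (13,151/8)]
5. Canonical ring: [(13,17) (15,17) (15,37/2) (14,19) (13,151/8)]

Clipped polygon: [(13,17) (15,17) (15,37/2) (14,19) (13,151/8)]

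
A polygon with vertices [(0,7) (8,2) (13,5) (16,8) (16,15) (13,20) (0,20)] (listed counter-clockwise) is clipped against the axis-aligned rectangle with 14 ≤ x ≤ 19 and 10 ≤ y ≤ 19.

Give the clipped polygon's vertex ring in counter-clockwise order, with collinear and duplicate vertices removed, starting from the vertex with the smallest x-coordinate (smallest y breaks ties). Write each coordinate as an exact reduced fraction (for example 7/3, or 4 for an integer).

Clipped polygon: [(14,10) (16,10) (16,15) (14,55/3)]

1. After x ≥ 14: [(14,6) (16,8) (16,15) (14,55/3)]
2. After x ≤ 19: [(14,6) (16,8) (16,15) (14,55/3)]
3. After y ≥ 10: [(14,10) (16,10) (16,15) (14,55/3)]
4. After y ≤ 19: [(14,10) (16,10) (16,15) (14,55/3)]
5. Canonical ring: [(14,10) (16,10) (16,15) (14,55/3)]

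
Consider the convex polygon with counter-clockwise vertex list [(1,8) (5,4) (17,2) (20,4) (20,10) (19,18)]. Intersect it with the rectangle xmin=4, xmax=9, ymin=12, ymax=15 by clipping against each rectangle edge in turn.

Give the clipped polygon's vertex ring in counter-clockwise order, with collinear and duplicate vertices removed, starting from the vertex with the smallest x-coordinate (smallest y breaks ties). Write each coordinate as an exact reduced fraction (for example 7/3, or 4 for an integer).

1. After x ≥ 4: [(4,29/3) (4,5) (5,4) (17,2) (20,4) (20,10) (19,18)]
2. After x ≤ 9: [(9,112/9) (4,29/3) (4,5) (5,4) (9,10/3)]
3. After y ≥ 12: [(9,12) (9,112/9) (41/5,12)]
4. After y ≤ 15: [(9,12) (9,112/9) (41/5,12)]
5. Canonical ring: [(41/5,12) (9,12) (9,112/9)]

Clipped polygon: [(41/5,12) (9,12) (9,112/9)]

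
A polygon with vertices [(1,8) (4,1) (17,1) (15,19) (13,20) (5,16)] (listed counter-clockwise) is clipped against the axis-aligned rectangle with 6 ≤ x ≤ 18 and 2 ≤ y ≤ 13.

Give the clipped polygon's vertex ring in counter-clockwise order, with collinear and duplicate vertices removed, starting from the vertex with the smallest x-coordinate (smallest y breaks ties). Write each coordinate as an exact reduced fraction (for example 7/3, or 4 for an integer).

Clipped polygon: [(6,2) (152/9,2) (47/3,13) (6,13)]

1. After x ≥ 6: [(6,1) (17,1) (15,19) (13,20) (6,33/2)]
2. After x ≤ 18: [(6,1) (17,1) (15,19) (13,20) (6,33/2)]
3. After y ≥ 2: [(6,2) (152/9,2) (15,19) (13,20) (6,33/2)]
4. After y ≤ 13: [(6,13) (6,2) (152/9,2) (47/3,13)]
5. Canonical ring: [(6,2) (152/9,2) (47/3,13) (6,13)]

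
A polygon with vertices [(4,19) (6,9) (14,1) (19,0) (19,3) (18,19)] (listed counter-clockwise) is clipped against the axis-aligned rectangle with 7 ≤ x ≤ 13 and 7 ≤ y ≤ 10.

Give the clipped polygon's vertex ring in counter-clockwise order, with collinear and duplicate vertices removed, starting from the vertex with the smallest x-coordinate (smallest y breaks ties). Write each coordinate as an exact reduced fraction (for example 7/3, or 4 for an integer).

Clipped polygon: [(7,8) (8,7) (13,7) (13,10) (7,10)]

1. After x ≥ 7: [(7,19) (7,8) (14,1) (19,0) (19,3) (18,19)]
2. After x ≤ 13: [(13,19) (7,19) (7,8) (13,2)]
3. After y ≥ 7: [(13,7) (13,19) (7,19) (7,8) (8,7)]
4. After y ≤ 10: [(13,7) (13,10) (7,10) (7,8) (8,7)]
5. Canonical ring: [(7,8) (8,7) (13,7) (13,10) (7,10)]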